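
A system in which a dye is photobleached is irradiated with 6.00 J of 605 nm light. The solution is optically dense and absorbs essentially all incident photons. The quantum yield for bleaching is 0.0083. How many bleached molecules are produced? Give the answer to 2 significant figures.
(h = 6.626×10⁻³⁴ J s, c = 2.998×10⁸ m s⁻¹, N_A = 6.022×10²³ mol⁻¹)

1.5×10¹⁷ bleached molecules

Photon energy at 605 nm: hc/λ = (6.626×10⁻³⁴)(2.998×10⁸)/(605×10⁻⁹) = 3.283×10⁻¹⁹ J.
Photons incident: 6.00 / 3.283×10⁻¹⁹ = 1.828×10¹⁹, i.e. 1.828×10¹⁹/6.022×10²³ = 3.036×10⁻⁵ mol.
Product: Φ × n_abs = 0.0083 × 3.036×10⁻⁵ = 2.520×10⁻⁷ mol.
As a count: 2.520×10⁻⁷ × 6.022×10²³ = 1.5×10¹⁷.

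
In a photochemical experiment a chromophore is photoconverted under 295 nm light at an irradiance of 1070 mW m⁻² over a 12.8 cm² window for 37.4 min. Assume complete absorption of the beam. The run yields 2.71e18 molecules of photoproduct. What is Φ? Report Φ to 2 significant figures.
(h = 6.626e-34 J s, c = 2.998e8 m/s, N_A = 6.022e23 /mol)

Product: 2.71e18 / 6.022e23 = 4.500e-6 mol.
Photon energy at 295 nm: hc/λ = (6.626e-34)(2.998e8)/(295e-9) = 6.734e-19 J.
Energy delivered: (1070 mW m⁻²)(12.8e-4 m²)(2244 s) = 3.073 J.
Photons incident: 3.073 / 6.734e-19 = 4.563e18, i.e. 4.563e18/6.022e23 = 7.577e-6 mol.
Φ = 4.500e-6 mol / 7.577e-6 mol photons = 0.59.

Φ = 0.59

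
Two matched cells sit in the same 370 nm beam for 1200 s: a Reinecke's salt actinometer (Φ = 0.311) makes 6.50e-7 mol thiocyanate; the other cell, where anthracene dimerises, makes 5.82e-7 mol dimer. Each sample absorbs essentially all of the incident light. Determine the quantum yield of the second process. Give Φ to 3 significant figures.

Φ = 0.278

Photons absorbed by the actinometer: 6.50e-7 / 0.311 = 2.090e-6 mol.
Φ(unknown) = 5.82e-7 / 2.090e-6 = 0.278.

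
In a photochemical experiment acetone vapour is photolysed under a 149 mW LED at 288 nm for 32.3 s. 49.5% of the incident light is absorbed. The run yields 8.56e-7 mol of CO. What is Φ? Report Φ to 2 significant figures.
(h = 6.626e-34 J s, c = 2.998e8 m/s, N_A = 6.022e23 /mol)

Φ = 0.15

Photon energy at 288 nm: hc/λ = (6.626e-34)(2.998e8)/(288e-9) = 6.897e-19 J.
Energy delivered: (149 mW)(32.3 s) = 4.813 J.
Photons incident: 4.813 / 6.897e-19 = 6.978e18, i.e. 6.978e18/6.022e23 = 1.159e-5 mol.
Photons absorbed: 0.495 × 1.159e-5 = 5.737e-6 mol.
Φ = 8.56e-7 mol / 5.737e-6 mol photons = 0.15.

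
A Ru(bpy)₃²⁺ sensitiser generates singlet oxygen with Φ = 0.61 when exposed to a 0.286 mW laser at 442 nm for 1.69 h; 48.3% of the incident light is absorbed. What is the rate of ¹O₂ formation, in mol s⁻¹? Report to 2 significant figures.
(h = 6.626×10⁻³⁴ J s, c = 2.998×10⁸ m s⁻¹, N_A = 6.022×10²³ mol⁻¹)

3.1×10⁻¹⁰ mol s⁻¹

Photon energy at 442 nm: hc/λ = (6.626×10⁻³⁴)(2.998×10⁸)/(442×10⁻⁹) = 4.494×10⁻¹⁹ J.
Energy delivered: (0.286 mW)(6084 s) = 1.740 J.
Photons incident: 1.740 / 4.494×10⁻¹⁹ = 3.872×10¹⁸, i.e. 3.872×10¹⁸/6.022×10²³ = 6.430×10⁻⁶ mol.
Photons absorbed: 0.483 × 6.430×10⁻⁶ = 3.106×10⁻⁶ mol.
Product formed: 0.61 × 3.106×10⁻⁶ = 1.895×10⁻⁶ mol.
Rate: 1.895×10⁻⁶ / 6084 s = 3.1×10⁻¹⁰ mol s⁻¹.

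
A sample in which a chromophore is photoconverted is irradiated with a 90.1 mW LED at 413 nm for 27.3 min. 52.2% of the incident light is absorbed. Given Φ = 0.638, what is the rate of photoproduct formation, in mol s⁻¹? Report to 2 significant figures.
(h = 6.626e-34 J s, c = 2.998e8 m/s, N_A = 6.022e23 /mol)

Photon energy at 413 nm: hc/λ = (6.626e-34)(2.998e8)/(413e-9) = 4.810e-19 J.
Energy delivered: (90.1 mW)(1638 s) = 147.6 J.
Photons incident: 147.6 / 4.810e-19 = 3.069e20, i.e. 3.069e20/6.022e23 = 5.096e-4 mol.
Photons absorbed: 0.522 × 5.096e-4 = 2.660e-4 mol.
Product formed: 0.638 × 2.660e-4 = 1.697e-4 mol.
Rate: 1.697e-4 / 1638 s = 1.0e-7 mol s⁻¹.

1.0e-7 mol s⁻¹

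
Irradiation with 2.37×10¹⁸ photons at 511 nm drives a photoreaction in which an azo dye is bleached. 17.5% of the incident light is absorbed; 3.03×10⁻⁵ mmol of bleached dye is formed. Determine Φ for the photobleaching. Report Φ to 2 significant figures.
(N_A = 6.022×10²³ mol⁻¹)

Φ = 0.044

Product: 3.03×10⁻⁵ mmol = 3.03×10⁻⁸ mol.
Moles of photons: 2.37×10¹⁸ / 6.022×10²³ = 3.936×10⁻⁶ mol.
Photons absorbed: 0.175 × 3.936×10⁻⁶ = 6.888×10⁻⁷ mol.
Φ = 3.03×10⁻⁸ mol / 6.888×10⁻⁷ mol photons = 0.044.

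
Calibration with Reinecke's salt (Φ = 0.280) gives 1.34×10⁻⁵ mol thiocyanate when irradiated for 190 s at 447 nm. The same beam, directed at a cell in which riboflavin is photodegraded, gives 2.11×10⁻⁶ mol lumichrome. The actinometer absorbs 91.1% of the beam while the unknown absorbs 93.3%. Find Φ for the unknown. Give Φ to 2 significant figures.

Φ = 0.043

Photons absorbed by the actinometer: 1.34×10⁻⁵ / 0.280 = 4.786×10⁻⁵ mol.
Incident flux: 4.786×10⁻⁵ / 0.911 = 5.254×10⁻⁵ einstein.
Absorbed by unknown: 0.933 × 5.254×10⁻⁵ = 4.902×10⁻⁵ mol.
Φ(unknown) = 2.11×10⁻⁶ / 4.902×10⁻⁵ = 0.043.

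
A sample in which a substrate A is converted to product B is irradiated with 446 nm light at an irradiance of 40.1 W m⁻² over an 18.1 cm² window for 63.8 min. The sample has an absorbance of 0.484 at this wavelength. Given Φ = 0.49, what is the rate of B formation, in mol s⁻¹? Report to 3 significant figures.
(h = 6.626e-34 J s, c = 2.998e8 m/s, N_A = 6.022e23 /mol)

8.91e-8 mol s⁻¹

Photon energy at 446 nm: hc/λ = (6.626e-34)(2.998e8)/(446e-9) = 4.454e-19 J.
Energy delivered: (40.1 W m⁻²)(18.1e-4 m²)(3828 s) = 277.8 J.
Photons incident: 277.8 / 4.454e-19 = 6.237e20, i.e. 6.237e20/6.022e23 = 0.001036 mol.
Fraction absorbed: 1 − 10^(−0.484) = 0.6719.
Photons absorbed: 0.6719 × 0.001036 = 6.961e-4 mol.
Product formed: 0.49 × 6.961e-4 = 3.411e-4 mol.
Rate: 3.411e-4 / 3828 s = 8.91e-8 mol s⁻¹.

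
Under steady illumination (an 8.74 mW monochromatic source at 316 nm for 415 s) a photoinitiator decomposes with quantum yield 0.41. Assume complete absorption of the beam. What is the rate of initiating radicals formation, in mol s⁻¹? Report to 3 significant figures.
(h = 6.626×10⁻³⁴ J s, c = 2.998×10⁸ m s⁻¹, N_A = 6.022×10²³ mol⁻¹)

Photon energy at 316 nm: hc/λ = (6.626×10⁻³⁴)(2.998×10⁸)/(316×10⁻⁹) = 6.286×10⁻¹⁹ J.
Energy delivered: (8.74 mW)(415 s) = 3.627 J.
Photons incident: 3.627 / 6.286×10⁻¹⁹ = 5.770×10¹⁸, i.e. 5.770×10¹⁸/6.022×10²³ = 9.582×10⁻⁶ mol.
Product formed: 0.41 × 9.582×10⁻⁶ = 3.929×10⁻⁶ mol.
Rate: 3.929×10⁻⁶ / 415 s = 9.47×10⁻⁹ mol s⁻¹.

9.47×10⁻⁹ mol s⁻¹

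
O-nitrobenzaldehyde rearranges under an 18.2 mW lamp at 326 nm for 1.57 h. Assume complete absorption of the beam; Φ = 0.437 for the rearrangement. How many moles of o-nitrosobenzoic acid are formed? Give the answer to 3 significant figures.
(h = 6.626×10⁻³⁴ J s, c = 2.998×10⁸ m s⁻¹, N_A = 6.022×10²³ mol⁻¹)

1.23×10⁻⁴ mol

Photon energy at 326 nm: hc/λ = (6.626×10⁻³⁴)(2.998×10⁸)/(326×10⁻⁹) = 6.093×10⁻¹⁹ J.
Energy delivered: (18.2 mW)(5652 s) = 102.9 J.
Photons incident: 102.9 / 6.093×10⁻¹⁹ = 1.689×10²⁰, i.e. 1.689×10²⁰/6.022×10²³ = 2.805×10⁻⁴ mol.
Product: Φ × n_abs = 0.437 × 2.805×10⁻⁴ = 1.226×10⁻⁴ mol.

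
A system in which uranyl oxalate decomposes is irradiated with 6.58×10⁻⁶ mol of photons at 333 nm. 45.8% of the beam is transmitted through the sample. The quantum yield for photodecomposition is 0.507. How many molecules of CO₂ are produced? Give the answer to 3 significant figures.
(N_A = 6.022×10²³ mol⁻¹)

Fraction absorbed: 1 − 45.8/100 = 0.5420.
Photons absorbed: 0.5420 × 6.58×10⁻⁶ = 3.566×10⁻⁶ mol.
Product: Φ × n_abs = 0.507 × 3.566×10⁻⁶ = 1.808×10⁻⁶ mol.
As a count: 1.808×10⁻⁶ × 6.022×10²³ = 1.09×10¹⁸.

1.09×10¹⁸ molecules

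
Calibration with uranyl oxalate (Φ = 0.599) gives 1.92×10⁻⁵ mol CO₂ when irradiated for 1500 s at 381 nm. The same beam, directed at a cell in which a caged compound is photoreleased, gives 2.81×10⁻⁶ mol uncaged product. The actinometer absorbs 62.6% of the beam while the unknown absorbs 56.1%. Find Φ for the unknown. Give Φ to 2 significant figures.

Photons absorbed by the actinometer: 1.92×10⁻⁵ / 0.599 = 3.205×10⁻⁵ mol.
Incident flux: 3.205×10⁻⁵ / 0.626 = 5.120×10⁻⁵ einstein.
Absorbed by unknown: 0.561 × 5.120×10⁻⁵ = 2.872×10⁻⁵ mol.
Φ(unknown) = 2.81×10⁻⁶ / 2.872×10⁻⁵ = 0.098.

Φ = 0.098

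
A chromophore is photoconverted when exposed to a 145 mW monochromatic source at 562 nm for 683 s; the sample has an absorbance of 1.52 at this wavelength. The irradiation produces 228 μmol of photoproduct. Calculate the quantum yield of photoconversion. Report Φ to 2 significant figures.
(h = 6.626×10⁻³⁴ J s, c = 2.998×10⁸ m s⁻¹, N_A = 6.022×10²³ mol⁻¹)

Product: 228 μmol = 2.28×10⁻⁴ mol.
Photon energy at 562 nm: hc/λ = (6.626×10⁻³⁴)(2.998×10⁸)/(562×10⁻⁹) = 3.535×10⁻¹⁹ J.
Energy delivered: (145 mW)(683 s) = 99.04 J.
Photons incident: 99.04 / 3.535×10⁻¹⁹ = 2.802×10²⁰, i.e. 2.802×10²⁰/6.022×10²³ = 4.653×10⁻⁴ mol.
Fraction absorbed: 1 − 10^(−1.52) = 0.9698.
Photons absorbed: 0.9698 × 4.653×10⁻⁴ = 4.512×10⁻⁴ mol.
Φ = 2.28×10⁻⁴ mol / 4.512×10⁻⁴ mol photons = 0.51.

Φ = 0.51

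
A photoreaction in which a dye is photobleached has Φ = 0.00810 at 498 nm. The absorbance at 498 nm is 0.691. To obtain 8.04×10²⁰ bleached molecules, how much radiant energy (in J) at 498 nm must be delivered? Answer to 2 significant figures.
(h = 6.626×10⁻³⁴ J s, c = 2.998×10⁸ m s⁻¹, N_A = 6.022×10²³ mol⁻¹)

Product: 8.04×10²⁰ / 6.022×10²³ = 0.001335 mol.
Photons that must be absorbed: 0.001335 / 0.00810 = 0.1648 mol.
Fraction absorbed: 1 − 10^(−0.691) = 0.7963.
Incident photons needed: 0.1648 / 0.7963 = 0.2070 mol.
Photon energy: hc/λ = 3.989×10⁻¹⁹ J; per mole, 2.402×10⁵ J mol⁻¹.
Energy required: 0.2070 × 2.402×10⁵ = 5.0×10⁴ J.

5.0×10⁴ J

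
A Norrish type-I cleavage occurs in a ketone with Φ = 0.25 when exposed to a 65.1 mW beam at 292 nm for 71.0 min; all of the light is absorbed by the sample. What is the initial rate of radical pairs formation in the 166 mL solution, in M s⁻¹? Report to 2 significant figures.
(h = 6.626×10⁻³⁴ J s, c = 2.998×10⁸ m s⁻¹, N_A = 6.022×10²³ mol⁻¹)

2.4×10⁻⁷ M s⁻¹

Photon energy at 292 nm: hc/λ = (6.626×10⁻³⁴)(2.998×10⁸)/(292×10⁻⁹) = 6.803×10⁻¹⁹ J.
Energy delivered: (65.1 mW)(4260 s) = 277.3 J.
Photons incident: 277.3 / 6.803×10⁻¹⁹ = 4.076×10²⁰, i.e. 4.076×10²⁰/6.022×10²³ = 6.769×10⁻⁴ mol.
Product formed: 0.25 × 6.769×10⁻⁴ = 1.692×10⁻⁴ mol.
Rate: 1.692×10⁻⁴ mol / (4260 s × 0.166 L) = 2.4×10⁻⁷ M s⁻¹.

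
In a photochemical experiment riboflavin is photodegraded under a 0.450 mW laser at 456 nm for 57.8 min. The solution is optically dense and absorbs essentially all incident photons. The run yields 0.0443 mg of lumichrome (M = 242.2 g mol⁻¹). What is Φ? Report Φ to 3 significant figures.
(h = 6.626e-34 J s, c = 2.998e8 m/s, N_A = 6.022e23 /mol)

Product: 0.0443 mg / 242.2 g mol⁻¹ = 1.829e-7 mol.
Photon energy at 456 nm: hc/λ = (6.626e-34)(2.998e8)/(456e-9) = 4.356e-19 J.
Energy delivered: (0.450 mW)(3468 s) = 1.561 J.
Photons incident: 1.561 / 4.356e-19 = 3.584e18, i.e. 3.584e18/6.022e23 = 5.952e-6 mol.
Φ = 1.829e-7 mol / 5.952e-6 mol photons = 0.0307.

Φ = 0.0307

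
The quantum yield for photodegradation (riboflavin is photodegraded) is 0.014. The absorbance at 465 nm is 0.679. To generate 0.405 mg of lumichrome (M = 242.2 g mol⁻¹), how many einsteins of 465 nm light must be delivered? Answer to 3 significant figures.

Product: 0.405 mg / 242.2 g mol⁻¹ = 1.672e-6 mol.
Photons that must be absorbed: 1.672e-6 / 0.014 = 1.194e-4 mol.
Fraction absorbed: 1 − 10^(−0.679) = 0.7906.
Incident photons needed: 1.194e-4 / 0.7906 = 1.510e-4 mol.

1.51e-4 einstein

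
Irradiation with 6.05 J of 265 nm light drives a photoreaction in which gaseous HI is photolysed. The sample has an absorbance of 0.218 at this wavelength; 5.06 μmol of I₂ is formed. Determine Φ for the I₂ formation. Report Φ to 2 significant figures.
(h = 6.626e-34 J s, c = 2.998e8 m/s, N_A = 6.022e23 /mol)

Product: 5.06 μmol = 5.06e-6 mol.
Photon energy at 265 nm: hc/λ = (6.626e-34)(2.998e8)/(265e-9) = 7.496e-19 J.
Photons incident: 6.05 / 7.496e-19 = 8.071e18, i.e. 8.071e18/6.022e23 = 1.340e-5 mol.
Fraction absorbed: 1 − 10^(−0.218) = 0.3947.
Photons absorbed: 0.3947 × 1.340e-5 = 5.289e-6 mol.
Φ = 5.06e-6 mol / 5.289e-6 mol photons = 0.96.

Φ = 0.96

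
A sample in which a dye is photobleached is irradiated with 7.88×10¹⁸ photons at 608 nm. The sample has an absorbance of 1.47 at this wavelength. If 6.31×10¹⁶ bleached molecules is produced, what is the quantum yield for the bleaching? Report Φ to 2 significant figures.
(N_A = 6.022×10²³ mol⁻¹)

Product: 6.31×10¹⁶ / 6.022×10²³ = 1.048×10⁻⁷ mol.
Moles of photons: 7.88×10¹⁸ / 6.022×10²³ = 1.309×10⁻⁵ mol.
Fraction absorbed: 1 − 10^(−1.47) = 0.9661.
Photons absorbed: 0.9661 × 1.309×10⁻⁵ = 1.265×10⁻⁵ mol.
Φ = 1.048×10⁻⁷ mol / 1.265×10⁻⁵ mol photons = 0.0083.

Φ = 0.0083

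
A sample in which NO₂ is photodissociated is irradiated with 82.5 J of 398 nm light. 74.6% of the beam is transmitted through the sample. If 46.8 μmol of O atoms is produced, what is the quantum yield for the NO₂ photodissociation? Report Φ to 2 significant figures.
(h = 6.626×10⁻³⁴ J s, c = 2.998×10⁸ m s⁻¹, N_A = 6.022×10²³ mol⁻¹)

Φ = 0.67

Product: 46.8 μmol = 4.68×10⁻⁵ mol.
Photon energy at 398 nm: hc/λ = (6.626×10⁻³⁴)(2.998×10⁸)/(398×10⁻⁹) = 4.991×10⁻¹⁹ J.
Photons incident: 82.5 / 4.991×10⁻¹⁹ = 1.653×10²⁰, i.e. 1.653×10²⁰/6.022×10²³ = 2.745×10⁻⁴ mol.
Fraction absorbed: 1 − 74.6/100 = 0.2540.
Photons absorbed: 0.2540 × 2.745×10⁻⁴ = 6.972×10⁻⁵ mol.
Φ = 4.68×10⁻⁵ mol / 6.972×10⁻⁵ mol photons = 0.67.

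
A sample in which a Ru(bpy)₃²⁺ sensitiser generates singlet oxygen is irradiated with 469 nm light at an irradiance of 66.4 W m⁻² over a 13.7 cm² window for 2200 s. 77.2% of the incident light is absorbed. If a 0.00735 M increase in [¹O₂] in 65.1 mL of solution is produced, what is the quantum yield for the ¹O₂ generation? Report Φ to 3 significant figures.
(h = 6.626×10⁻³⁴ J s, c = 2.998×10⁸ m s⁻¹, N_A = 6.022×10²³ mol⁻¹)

Product: (0.00735 M)(0.0651 L) = 4.785×10⁻⁴ mol.
Photon energy at 469 nm: hc/λ = (6.626×10⁻³⁴)(2.998×10⁸)/(469×10⁻⁹) = 4.236×10⁻¹⁹ J.
Energy delivered: (66.4 W m⁻²)(13.7×10⁻⁴ m²)(2200 s) = 200.1 J.
Photons incident: 200.1 / 4.236×10⁻¹⁹ = 4.724×10²⁰, i.e. 4.724×10²⁰/6.022×10²³ = 7.845×10⁻⁴ mol.
Photons absorbed: 0.772 × 7.845×10⁻⁴ = 6.056×10⁻⁴ mol.
Φ = 4.785×10⁻⁴ mol / 6.056×10⁻⁴ mol photons = 0.790.

Φ = 0.790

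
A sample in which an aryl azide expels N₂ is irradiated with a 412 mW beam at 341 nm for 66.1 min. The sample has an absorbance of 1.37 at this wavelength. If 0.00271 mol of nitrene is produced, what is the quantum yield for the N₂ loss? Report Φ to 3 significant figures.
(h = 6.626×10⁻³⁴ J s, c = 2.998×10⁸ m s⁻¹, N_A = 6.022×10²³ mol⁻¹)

Photon energy at 341 nm: hc/λ = (6.626×10⁻³⁴)(2.998×10⁸)/(341×10⁻⁹) = 5.825×10⁻¹⁹ J.
Energy delivered: (412 mW)(3966 s) = 1634 J.
Photons incident: 1634 / 5.825×10⁻¹⁹ = 2.805×10²¹, i.e. 2.805×10²¹/6.022×10²³ = 0.004658 mol.
Fraction absorbed: 1 − 10^(−1.37) = 0.9573.
Photons absorbed: 0.9573 × 0.004658 = 0.004459 mol.
Φ = 0.00271 mol / 0.004459 mol photons = 0.608.

Φ = 0.608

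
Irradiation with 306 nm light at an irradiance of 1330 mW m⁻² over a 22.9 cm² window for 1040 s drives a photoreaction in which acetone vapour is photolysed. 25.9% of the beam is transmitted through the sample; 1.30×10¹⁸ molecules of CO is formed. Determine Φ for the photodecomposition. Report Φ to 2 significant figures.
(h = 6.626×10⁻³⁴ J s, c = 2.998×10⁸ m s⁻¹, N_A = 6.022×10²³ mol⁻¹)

Product: 1.30×10¹⁸ / 6.022×10²³ = 2.159×10⁻⁶ mol.
Photon energy at 306 nm: hc/λ = (6.626×10⁻³⁴)(2.998×10⁸)/(306×10⁻⁹) = 6.492×10⁻¹⁹ J.
Energy delivered: (1330 mW m⁻²)(22.9×10⁻⁴ m²)(1040 s) = 3.168 J.
Photons incident: 3.168 / 6.492×10⁻¹⁹ = 4.880×10¹⁸, i.e. 4.880×10¹⁸/6.022×10²³ = 8.104×10⁻⁶ mol.
Fraction absorbed: 1 − 25.9/100 = 0.7410.
Photons absorbed: 0.7410 × 8.104×10⁻⁶ = 6.005×10⁻⁶ mol.
Φ = 2.159×10⁻⁶ mol / 6.005×10⁻⁶ mol photons = 0.36.

Φ = 0.36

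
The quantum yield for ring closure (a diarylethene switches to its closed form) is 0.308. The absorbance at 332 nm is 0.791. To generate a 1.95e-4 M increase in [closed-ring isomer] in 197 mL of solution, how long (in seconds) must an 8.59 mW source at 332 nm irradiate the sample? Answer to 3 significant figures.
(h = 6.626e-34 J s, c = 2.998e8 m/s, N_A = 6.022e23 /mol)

t ≈ 6240 s

Product: (1.95e-4 M)(0.197 L) = 3.842e-5 mol.
Photons that must be absorbed: 3.842e-5 / 0.308 = 1.247e-4 mol.
Fraction absorbed: 1 − 10^(−0.791) = 0.8382.
Incident photons needed: 1.247e-4 / 0.8382 = 1.488e-4 mol.
Photon energy: hc/λ = 5.983e-19 J; per mole, 3.603e5 J mol⁻¹.
Energy required: 1.488e-4 × 3.603e5 = 53.61 J.
Time: 53.61 J / 0.00859 W = 6240 s.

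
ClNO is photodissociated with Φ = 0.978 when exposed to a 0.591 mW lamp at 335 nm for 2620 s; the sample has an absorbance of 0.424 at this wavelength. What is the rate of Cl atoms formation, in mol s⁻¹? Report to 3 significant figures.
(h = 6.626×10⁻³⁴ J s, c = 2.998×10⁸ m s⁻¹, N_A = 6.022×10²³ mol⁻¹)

Photon energy at 335 nm: hc/λ = (6.626×10⁻³⁴)(2.998×10⁸)/(335×10⁻⁹) = 5.930×10⁻¹⁹ J.
Energy delivered: (0.591 mW)(2620 s) = 1.548 J.
Photons incident: 1.548 / 5.930×10⁻¹⁹ = 2.610×10¹⁸, i.e. 2.610×10¹⁸/6.022×10²³ = 4.334×10⁻⁶ mol.
Fraction absorbed: 1 − 10^(−0.424) = 0.6233.
Photons absorbed: 0.6233 × 4.334×10⁻⁶ = 2.701×10⁻⁶ mol.
Product formed: 0.978 × 2.701×10⁻⁶ = 2.642×10⁻⁶ mol.
Rate: 2.642×10⁻⁶ / 2620 s = 1.01×10⁻⁹ mol s⁻¹.

1.01×10⁻⁹ mol s⁻¹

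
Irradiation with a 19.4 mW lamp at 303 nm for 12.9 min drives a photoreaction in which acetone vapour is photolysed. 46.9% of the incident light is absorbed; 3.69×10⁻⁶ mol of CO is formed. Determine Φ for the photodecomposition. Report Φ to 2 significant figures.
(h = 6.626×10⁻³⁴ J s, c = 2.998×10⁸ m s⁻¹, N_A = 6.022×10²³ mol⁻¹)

Φ = 0.21

Photon energy at 303 nm: hc/λ = (6.626×10⁻³⁴)(2.998×10⁸)/(303×10⁻⁹) = 6.556×10⁻¹⁹ J.
Energy delivered: (19.4 mW)(774 s) = 15.02 J.
Photons incident: 15.02 / 6.556×10⁻¹⁹ = 2.291×10¹⁹, i.e. 2.291×10¹⁹/6.022×10²³ = 3.804×10⁻⁵ mol.
Photons absorbed: 0.469 × 3.804×10⁻⁵ = 1.784×10⁻⁵ mol.
Φ = 3.69×10⁻⁶ mol / 1.784×10⁻⁵ mol photons = 0.21.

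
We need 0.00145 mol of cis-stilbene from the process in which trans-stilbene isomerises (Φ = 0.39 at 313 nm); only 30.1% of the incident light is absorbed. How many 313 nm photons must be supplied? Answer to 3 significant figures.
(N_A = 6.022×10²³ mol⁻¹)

Photons that must be absorbed: 0.00145 / 0.39 = 0.003718 mol.
Incident photons needed: 0.003718 / 0.301 = 0.01235 mol.
Photon count: 0.01235 × 6.022×10²³ = 7.44×10²¹.

7.44×10²¹ photons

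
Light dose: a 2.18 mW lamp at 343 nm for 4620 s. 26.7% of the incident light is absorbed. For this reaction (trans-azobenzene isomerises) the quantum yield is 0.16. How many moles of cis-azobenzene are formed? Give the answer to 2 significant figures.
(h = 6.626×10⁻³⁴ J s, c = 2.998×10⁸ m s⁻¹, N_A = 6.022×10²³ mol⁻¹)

Photon energy at 343 nm: hc/λ = (6.626×10⁻³⁴)(2.998×10⁸)/(343×10⁻⁹) = 5.791×10⁻¹⁹ J.
Energy delivered: (2.18 mW)(4620 s) = 10.07 J.
Photons incident: 10.07 / 5.791×10⁻¹⁹ = 1.739×10¹⁹, i.e. 1.739×10¹⁹/6.022×10²³ = 2.888×10⁻⁵ mol.
Photons absorbed: 0.267 × 2.888×10⁻⁵ = 7.711×10⁻⁶ mol.
Product: Φ × n_abs = 0.16 × 7.711×10⁻⁶ = 1.234×10⁻⁶ mol.

1.2×10⁻⁶ mol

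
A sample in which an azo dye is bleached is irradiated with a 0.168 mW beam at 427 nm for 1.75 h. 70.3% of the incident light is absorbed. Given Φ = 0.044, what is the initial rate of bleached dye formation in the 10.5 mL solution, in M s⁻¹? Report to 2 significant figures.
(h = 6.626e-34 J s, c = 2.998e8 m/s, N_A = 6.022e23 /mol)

Photon energy at 427 nm: hc/λ = (6.626e-34)(2.998e8)/(427e-9) = 4.652e-19 J.
Energy delivered: (0.168 mW)(6300 s) = 1.058 J.
Photons incident: 1.058 / 4.652e-19 = 2.274e18, i.e. 2.274e18/6.022e23 = 3.776e-6 mol.
Photons absorbed: 0.703 × 3.776e-6 = 2.655e-6 mol.
Product formed: 0.044 × 2.655e-6 = 1.168e-7 mol.
Rate: 1.168e-7 mol / (6300 s × 0.0105 L) = 1.8e-9 M s⁻¹.

1.8e-9 M s⁻¹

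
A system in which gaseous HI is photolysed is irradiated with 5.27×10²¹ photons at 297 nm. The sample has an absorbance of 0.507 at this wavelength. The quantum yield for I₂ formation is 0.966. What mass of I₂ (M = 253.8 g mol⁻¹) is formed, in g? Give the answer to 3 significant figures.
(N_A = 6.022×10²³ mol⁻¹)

1.48 g

Moles of photons: 5.27×10²¹ / 6.022×10²³ = 0.008751 mol.
Fraction absorbed: 1 − 10^(−0.507) = 0.6888.
Photons absorbed: 0.6888 × 0.008751 = 0.006028 mol.
Product: Φ × n_abs = 0.966 × 0.006028 = 0.005823 mol.
Mass: 0.005823 × 253.8 = 1.478 g = 1.48 g.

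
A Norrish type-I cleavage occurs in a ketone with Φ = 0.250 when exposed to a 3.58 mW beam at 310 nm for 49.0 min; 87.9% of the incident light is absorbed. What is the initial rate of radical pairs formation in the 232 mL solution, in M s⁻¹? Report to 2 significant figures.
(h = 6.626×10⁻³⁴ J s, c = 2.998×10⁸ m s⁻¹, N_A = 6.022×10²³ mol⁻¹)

8.8×10⁻⁹ M s⁻¹

Photon energy at 310 nm: hc/λ = (6.626×10⁻³⁴)(2.998×10⁸)/(310×10⁻⁹) = 6.408×10⁻¹⁹ J.
Energy delivered: (3.58 mW)(2940 s) = 10.53 J.
Photons incident: 10.53 / 6.408×10⁻¹⁹ = 1.643×10¹⁹, i.e. 1.643×10¹⁹/6.022×10²³ = 2.728×10⁻⁵ mol.
Photons absorbed: 0.879 × 2.728×10⁻⁵ = 2.398×10⁻⁵ mol.
Product formed: 0.250 × 2.398×10⁻⁵ = 5.995×10⁻⁶ mol.
Rate: 5.995×10⁻⁶ mol / (2940 s × 0.232 L) = 8.8×10⁻⁹ M s⁻¹.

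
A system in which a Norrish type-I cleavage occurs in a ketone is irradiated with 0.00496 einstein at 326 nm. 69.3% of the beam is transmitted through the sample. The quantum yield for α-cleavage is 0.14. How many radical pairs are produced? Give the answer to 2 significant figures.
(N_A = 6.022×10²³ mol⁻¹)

Fraction absorbed: 1 − 69.3/100 = 0.3070.
Photons absorbed: 0.3070 × 0.00496 = 0.001523 mol.
Product: Φ × n_abs = 0.14 × 0.001523 = 2.132×10⁻⁴ mol.
As a count: 2.132×10⁻⁴ × 6.022×10²³ = 1.3×10²⁰.

1.3×10²⁰ radical pairs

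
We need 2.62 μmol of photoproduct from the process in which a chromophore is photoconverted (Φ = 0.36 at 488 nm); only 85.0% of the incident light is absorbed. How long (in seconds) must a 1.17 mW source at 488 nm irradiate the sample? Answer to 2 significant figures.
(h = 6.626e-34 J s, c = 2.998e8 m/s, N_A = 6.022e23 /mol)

Product: 2.62 μmol = 2.62e-6 mol.
Photons that must be absorbed: 2.62e-6 / 0.36 = 7.278e-6 mol.
Incident photons needed: 7.278e-6 / 0.850 = 8.562e-6 mol.
Photon energy: hc/λ = 4.071e-19 J; per mole, 2.452e5 J mol⁻¹.
Energy required: 8.562e-6 × 2.452e5 = 2.099 J.
Time: 2.099 J / 0.00117 W = 1800 s.

t ≈ 1800 s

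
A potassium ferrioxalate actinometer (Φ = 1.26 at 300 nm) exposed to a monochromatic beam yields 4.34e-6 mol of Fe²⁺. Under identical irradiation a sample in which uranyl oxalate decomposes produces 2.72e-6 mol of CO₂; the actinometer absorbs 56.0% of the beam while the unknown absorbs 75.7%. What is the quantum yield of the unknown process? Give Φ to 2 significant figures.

Φ = 0.58

Photons absorbed by the actinometer: 4.34e-6 / 1.26 = 3.444e-6 mol.
Incident flux: 3.444e-6 / 0.560 = 6.150e-6 einstein.
Absorbed by unknown: 0.757 × 6.150e-6 = 4.656e-6 mol.
Φ(unknown) = 2.72e-6 / 4.656e-6 = 0.58.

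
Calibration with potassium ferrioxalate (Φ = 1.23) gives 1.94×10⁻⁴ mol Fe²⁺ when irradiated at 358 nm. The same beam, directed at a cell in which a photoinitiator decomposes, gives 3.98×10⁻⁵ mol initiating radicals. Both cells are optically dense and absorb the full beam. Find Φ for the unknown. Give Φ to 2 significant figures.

Photons absorbed by the actinometer: 1.94×10⁻⁴ / 1.23 = 1.577×10⁻⁴ mol.
Φ(unknown) = 3.98×10⁻⁵ / 1.577×10⁻⁴ = 0.25.

Φ = 0.25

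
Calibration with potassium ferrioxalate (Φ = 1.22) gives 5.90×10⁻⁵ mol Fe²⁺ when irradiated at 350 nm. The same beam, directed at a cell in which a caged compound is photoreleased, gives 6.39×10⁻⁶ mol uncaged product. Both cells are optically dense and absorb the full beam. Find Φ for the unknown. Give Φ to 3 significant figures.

Photons absorbed by the actinometer: 5.90×10⁻⁵ / 1.22 = 4.836×10⁻⁵ mol.
Φ(unknown) = 6.39×10⁻⁶ / 4.836×10⁻⁵ = 0.132.

Φ = 0.132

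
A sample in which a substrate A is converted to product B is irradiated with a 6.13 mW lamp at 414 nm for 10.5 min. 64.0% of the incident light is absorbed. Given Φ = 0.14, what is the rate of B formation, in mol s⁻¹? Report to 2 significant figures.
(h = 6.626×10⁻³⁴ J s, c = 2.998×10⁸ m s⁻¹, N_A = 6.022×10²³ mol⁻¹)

1.9×10⁻⁹ mol s⁻¹

Photon energy at 414 nm: hc/λ = (6.626×10⁻³⁴)(2.998×10⁸)/(414×10⁻⁹) = 4.798×10⁻¹⁹ J.
Energy delivered: (6.13 mW)(630 s) = 3.862 J.
Photons incident: 3.862 / 4.798×10⁻¹⁹ = 8.049×10¹⁸, i.e. 8.049×10¹⁸/6.022×10²³ = 1.337×10⁻⁵ mol.
Photons absorbed: 0.640 × 1.337×10⁻⁵ = 8.557×10⁻⁶ mol.
Product formed: 0.14 × 8.557×10⁻⁶ = 1.198×10⁻⁶ mol.
Rate: 1.198×10⁻⁶ / 630 s = 1.9×10⁻⁹ mol s⁻¹.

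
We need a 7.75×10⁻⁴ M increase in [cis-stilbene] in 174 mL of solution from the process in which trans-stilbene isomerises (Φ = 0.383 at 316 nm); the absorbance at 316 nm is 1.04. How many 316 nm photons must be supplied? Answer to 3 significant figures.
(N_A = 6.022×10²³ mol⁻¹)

Product: (7.75×10⁻⁴ M)(0.174 L) = 1.349×10⁻⁴ mol.
Photons that must be absorbed: 1.349×10⁻⁴ / 0.383 = 3.522×10⁻⁴ mol.
Fraction absorbed: 1 − 10^(−1.04) = 0.9088.
Incident photons needed: 3.522×10⁻⁴ / 0.9088 = 3.875×10⁻⁴ mol.
Photon count: 3.875×10⁻⁴ × 6.022×10²³ = 2.33×10²⁰.

2.33×10²⁰ photons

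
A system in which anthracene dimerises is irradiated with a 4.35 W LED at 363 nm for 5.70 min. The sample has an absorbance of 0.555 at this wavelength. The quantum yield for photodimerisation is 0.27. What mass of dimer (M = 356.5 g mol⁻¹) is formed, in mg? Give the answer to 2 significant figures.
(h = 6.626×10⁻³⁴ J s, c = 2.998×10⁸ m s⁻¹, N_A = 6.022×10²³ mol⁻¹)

Photon energy at 363 nm: hc/λ = (6.626×10⁻³⁴)(2.998×10⁸)/(363×10⁻⁹) = 5.472×10⁻¹⁹ J.
Energy delivered: (4.35 W)(342 s) = 1488 J.
Photons incident: 1488 / 5.472×10⁻¹⁹ = 2.719×10²¹, i.e. 2.719×10²¹/6.022×10²³ = 0.004515 mol.
Fraction absorbed: 1 − 10^(−0.555) = 0.7214.
Photons absorbed: 0.7214 × 0.004515 = 0.003257 mol.
Product: Φ × n_abs = 0.27 × 0.003257 = 8.794×10⁻⁴ mol.
Mass: 8.794×10⁻⁴ × 356.5 = 0.3135 g = 310 mg.

310 mg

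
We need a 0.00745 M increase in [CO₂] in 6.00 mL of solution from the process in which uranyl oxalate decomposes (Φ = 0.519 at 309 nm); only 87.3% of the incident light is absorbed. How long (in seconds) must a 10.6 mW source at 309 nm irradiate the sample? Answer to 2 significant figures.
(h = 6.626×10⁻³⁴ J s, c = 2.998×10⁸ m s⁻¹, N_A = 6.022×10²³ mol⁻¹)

t ≈ 3600 s

Product: (0.00745 M)(0.006 L) = 4.470×10⁻⁵ mol.
Photons that must be absorbed: 4.470×10⁻⁵ / 0.519 = 8.613×10⁻⁵ mol.
Incident photons needed: 8.613×10⁻⁵ / 0.873 = 9.866×10⁻⁵ mol.
Photon energy: hc/λ = 6.429×10⁻¹⁹ J; per mole, 3.872×10⁵ J mol⁻¹.
Energy required: 9.866×10⁻⁵ × 3.872×10⁵ = 38.20 J.
Time: 38.20 J / 0.0106 W = 3600 s.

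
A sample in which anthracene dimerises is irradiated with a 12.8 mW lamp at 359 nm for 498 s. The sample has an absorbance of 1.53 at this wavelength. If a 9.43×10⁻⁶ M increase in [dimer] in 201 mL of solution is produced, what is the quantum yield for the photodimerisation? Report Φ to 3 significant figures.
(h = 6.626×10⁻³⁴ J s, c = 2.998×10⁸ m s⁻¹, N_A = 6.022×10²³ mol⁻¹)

Φ = 0.102

Product: (9.43×10⁻⁶ M)(0.201 L) = 1.895×10⁻⁶ mol.
Photon energy at 359 nm: hc/λ = (6.626×10⁻³⁴)(2.998×10⁸)/(359×10⁻⁹) = 5.533×10⁻¹⁹ J.
Energy delivered: (12.8 mW)(498 s) = 6.374 J.
Photons incident: 6.374 / 5.533×10⁻¹⁹ = 1.152×10¹⁹, i.e. 1.152×10¹⁹/6.022×10²³ = 1.913×10⁻⁵ mol.
Fraction absorbed: 1 − 10^(−1.53) = 0.9705.
Photons absorbed: 0.9705 × 1.913×10⁻⁵ = 1.857×10⁻⁵ mol.
Φ = 1.895×10⁻⁶ mol / 1.857×10⁻⁵ mol photons = 0.102.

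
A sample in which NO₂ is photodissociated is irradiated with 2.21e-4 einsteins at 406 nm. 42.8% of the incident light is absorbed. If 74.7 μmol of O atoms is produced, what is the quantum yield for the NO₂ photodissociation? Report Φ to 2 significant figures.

Φ = 0.79

Product: 74.7 μmol = 7.47e-5 mol.
Photons absorbed: 0.428 × 2.21e-4 = 9.459e-5 mol.
Φ = 7.47e-5 mol / 9.459e-5 mol photons = 0.79.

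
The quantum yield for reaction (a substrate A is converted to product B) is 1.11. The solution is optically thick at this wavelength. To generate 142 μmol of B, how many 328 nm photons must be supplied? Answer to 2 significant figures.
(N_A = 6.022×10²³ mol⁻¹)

Product: 142 μmol = 1.42×10⁻⁴ mol.
Photons that must be absorbed: 1.42×10⁻⁴ / 1.11 = 1.279×10⁻⁴ mol.
Photon count: 1.279×10⁻⁴ × 6.022×10²³ = 7.7×10¹⁹.

7.7×10¹⁹ photons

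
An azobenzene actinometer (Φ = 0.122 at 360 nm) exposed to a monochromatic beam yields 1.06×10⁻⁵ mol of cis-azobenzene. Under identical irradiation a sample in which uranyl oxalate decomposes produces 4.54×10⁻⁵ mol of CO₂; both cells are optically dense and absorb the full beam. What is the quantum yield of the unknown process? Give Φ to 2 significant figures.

Φ = 0.52

Photons absorbed by the actinometer: 1.06×10⁻⁵ / 0.122 = 8.689×10⁻⁵ mol.
Φ(unknown) = 4.54×10⁻⁵ / 8.689×10⁻⁵ = 0.52.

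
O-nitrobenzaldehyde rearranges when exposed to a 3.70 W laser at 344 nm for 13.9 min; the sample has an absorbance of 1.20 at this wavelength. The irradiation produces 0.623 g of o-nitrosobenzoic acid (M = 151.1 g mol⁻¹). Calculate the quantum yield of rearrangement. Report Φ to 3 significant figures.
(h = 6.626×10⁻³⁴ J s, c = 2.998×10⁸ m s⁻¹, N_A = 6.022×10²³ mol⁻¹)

Φ = 0.496

Product: 0.623 g / 151.1 g mol⁻¹ = 0.004123 mol.
Photon energy at 344 nm: hc/λ = (6.626×10⁻³⁴)(2.998×10⁸)/(344×10⁻⁹) = 5.775×10⁻¹⁹ J.
Energy delivered: (3.70 W)(834 s) = 3086 J.
Photons incident: 3086 / 5.775×10⁻¹⁹ = 5.344×10²¹, i.e. 5.344×10²¹/6.022×10²³ = 0.008874 mol.
Fraction absorbed: 1 − 10^(−1.20) = 0.9369.
Photons absorbed: 0.9369 × 0.008874 = 0.008314 mol.
Φ = 0.004123 mol / 0.008314 mol photons = 0.496.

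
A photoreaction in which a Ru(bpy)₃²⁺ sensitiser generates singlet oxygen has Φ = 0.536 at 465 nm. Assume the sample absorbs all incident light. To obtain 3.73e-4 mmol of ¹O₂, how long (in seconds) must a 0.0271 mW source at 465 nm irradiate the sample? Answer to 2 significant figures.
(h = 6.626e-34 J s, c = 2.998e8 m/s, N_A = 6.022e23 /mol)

t ≈ 6600 s

Product: 3.73e-4 mmol = 3.73e-7 mol.
Photons that must be absorbed: 3.73e-7 / 0.536 = 6.959e-7 mol.
Photon energy: hc/λ = 4.272e-19 J; per mole, 2.573e5 J mol⁻¹.
Energy required: 6.959e-7 × 2.573e5 = 0.1791 J.
Time: 0.1791 J / 2.71e-05 W = 6600 s.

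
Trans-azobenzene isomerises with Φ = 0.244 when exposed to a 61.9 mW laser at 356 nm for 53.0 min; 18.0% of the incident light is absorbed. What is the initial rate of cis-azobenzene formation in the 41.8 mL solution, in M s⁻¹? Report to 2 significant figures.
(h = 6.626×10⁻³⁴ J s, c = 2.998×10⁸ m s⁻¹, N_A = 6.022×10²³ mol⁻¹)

1.9×10⁻⁷ M s⁻¹

Photon energy at 356 nm: hc/λ = (6.626×10⁻³⁴)(2.998×10⁸)/(356×10⁻⁹) = 5.580×10⁻¹⁹ J.
Energy delivered: (61.9 mW)(3180 s) = 196.8 J.
Photons incident: 196.8 / 5.580×10⁻¹⁹ = 3.527×10²⁰, i.e. 3.527×10²⁰/6.022×10²³ = 5.857×10⁻⁴ mol.
Photons absorbed: 0.180 × 5.857×10⁻⁴ = 1.054×10⁻⁴ mol.
Product formed: 0.244 × 1.054×10⁻⁴ = 2.572×10⁻⁵ mol.
Rate: 2.572×10⁻⁵ mol / (3180 s × 0.0418 L) = 1.9×10⁻⁷ M s⁻¹.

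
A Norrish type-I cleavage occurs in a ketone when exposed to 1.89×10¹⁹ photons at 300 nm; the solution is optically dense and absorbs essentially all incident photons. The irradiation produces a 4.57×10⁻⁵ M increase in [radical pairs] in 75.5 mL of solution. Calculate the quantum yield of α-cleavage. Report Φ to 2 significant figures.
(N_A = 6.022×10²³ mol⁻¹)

Φ = 0.11

Product: (4.57×10⁻⁵ M)(0.0755 L) = 3.450×10⁻⁶ mol.
Moles of photons: 1.89×10¹⁹ / 6.022×10²³ = 3.138×10⁻⁵ mol.
Φ = 3.450×10⁻⁶ mol / 3.138×10⁻⁵ mol photons = 0.11.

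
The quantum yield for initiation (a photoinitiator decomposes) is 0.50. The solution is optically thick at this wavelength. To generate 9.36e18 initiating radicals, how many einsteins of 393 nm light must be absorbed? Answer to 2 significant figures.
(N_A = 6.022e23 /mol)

3.1e-5 einstein

Product: 9.36e18 / 6.022e23 = 1.554e-5 mol.
Photons that must be absorbed: 1.554e-5 / 0.50 = 3.108e-5 mol.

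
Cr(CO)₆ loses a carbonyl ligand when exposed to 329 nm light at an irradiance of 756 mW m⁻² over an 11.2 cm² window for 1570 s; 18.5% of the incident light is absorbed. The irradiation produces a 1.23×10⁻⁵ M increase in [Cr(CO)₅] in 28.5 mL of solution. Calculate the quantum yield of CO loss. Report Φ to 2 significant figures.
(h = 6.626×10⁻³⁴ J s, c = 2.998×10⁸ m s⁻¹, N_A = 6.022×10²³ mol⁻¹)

Φ = 0.52

Product: (1.23×10⁻⁵ M)(0.0285 L) = 3.506×10⁻⁷ mol.
Photon energy at 329 nm: hc/λ = (6.626×10⁻³⁴)(2.998×10⁸)/(329×10⁻⁹) = 6.038×10⁻¹⁹ J.
Energy delivered: (756 mW m⁻²)(11.2×10⁻⁴ m²)(1570 s) = 1.329 J.
Photons incident: 1.329 / 6.038×10⁻¹⁹ = 2.201×10¹⁸, i.e. 2.201×10¹⁸/6.022×10²³ = 3.655×10⁻⁶ mol.
Photons absorbed: 0.185 × 3.655×10⁻⁶ = 6.762×10⁻⁷ mol.
Φ = 3.506×10⁻⁷ mol / 6.762×10⁻⁷ mol photons = 0.52.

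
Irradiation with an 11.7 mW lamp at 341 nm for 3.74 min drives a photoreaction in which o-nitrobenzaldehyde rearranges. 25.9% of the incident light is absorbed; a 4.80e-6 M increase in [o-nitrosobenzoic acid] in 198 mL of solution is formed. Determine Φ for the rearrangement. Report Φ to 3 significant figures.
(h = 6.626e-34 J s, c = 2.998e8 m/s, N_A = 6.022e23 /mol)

Φ = 0.490

Product: (4.80e-6 M)(0.198 L) = 9.504e-7 mol.
Photon energy at 341 nm: hc/λ = (6.626e-34)(2.998e8)/(341e-9) = 5.825e-19 J.
Energy delivered: (11.7 mW)(224.4 s) = 2.625 J.
Photons incident: 2.625 / 5.825e-19 = 4.506e18, i.e. 4.506e18/6.022e23 = 7.483e-6 mol.
Photons absorbed: 0.259 × 7.483e-6 = 1.938e-6 mol.
Φ = 9.504e-7 mol / 1.938e-6 mol photons = 0.490.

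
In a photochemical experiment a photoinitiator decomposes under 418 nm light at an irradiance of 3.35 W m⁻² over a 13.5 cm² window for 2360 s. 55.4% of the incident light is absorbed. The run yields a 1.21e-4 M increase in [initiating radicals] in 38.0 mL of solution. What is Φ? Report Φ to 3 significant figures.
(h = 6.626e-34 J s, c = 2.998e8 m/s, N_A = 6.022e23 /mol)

Product: (1.21e-4 M)(0.038 L) = 4.598e-6 mol.
Photon energy at 418 nm: hc/λ = (6.626e-34)(2.998e8)/(418e-9) = 4.752e-19 J.
Energy delivered: (3.35 W m⁻²)(13.5e-4 m²)(2360 s) = 10.67 J.
Photons incident: 10.67 / 4.752e-19 = 2.245e19, i.e. 2.245e19/6.022e23 = 3.728e-5 mol.
Photons absorbed: 0.554 × 3.728e-5 = 2.065e-5 mol.
Φ = 4.598e-6 mol / 2.065e-5 mol photons = 0.223.

Φ = 0.223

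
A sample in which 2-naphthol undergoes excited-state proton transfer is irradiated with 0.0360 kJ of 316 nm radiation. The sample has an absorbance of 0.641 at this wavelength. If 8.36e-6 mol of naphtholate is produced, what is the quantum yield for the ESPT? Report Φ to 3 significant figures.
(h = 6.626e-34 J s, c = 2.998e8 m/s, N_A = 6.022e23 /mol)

Φ = 0.114

Photon energy at 316 nm: hc/λ = (6.626e-34)(2.998e8)/(316e-9) = 6.286e-19 J.
Incident energy: 0.0360 kJ = 36.0 J.
Photons incident: 36.0 / 6.286e-19 = 5.727e19, i.e. 5.727e19/6.022e23 = 9.510e-5 mol.
Fraction absorbed: 1 − 10^(−0.641) = 0.7714.
Photons absorbed: 0.7714 × 9.510e-5 = 7.336e-5 mol.
Φ = 8.36e-6 mol / 7.336e-5 mol photons = 0.114.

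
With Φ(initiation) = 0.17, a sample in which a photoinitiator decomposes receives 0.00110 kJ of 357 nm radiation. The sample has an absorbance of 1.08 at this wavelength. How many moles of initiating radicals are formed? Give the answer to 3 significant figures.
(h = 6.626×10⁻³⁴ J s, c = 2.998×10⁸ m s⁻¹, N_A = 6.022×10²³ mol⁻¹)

5.12×10⁻⁷ mol

Photon energy at 357 nm: hc/λ = (6.626×10⁻³⁴)(2.998×10⁸)/(357×10⁻⁹) = 5.564×10⁻¹⁹ J.
Incident energy: 0.00110 kJ = 1.10 J.
Photons incident: 1.10 / 5.564×10⁻¹⁹ = 1.977×10¹⁸, i.e. 1.977×10¹⁸/6.022×10²³ = 3.283×10⁻⁶ mol.
Fraction absorbed: 1 − 10^(−1.08) = 0.9168.
Photons absorbed: 0.9168 × 3.283×10⁻⁶ = 3.010×10⁻⁶ mol.
Product: Φ × n_abs = 0.17 × 3.010×10⁻⁶ = 5.117×10⁻⁷ mol.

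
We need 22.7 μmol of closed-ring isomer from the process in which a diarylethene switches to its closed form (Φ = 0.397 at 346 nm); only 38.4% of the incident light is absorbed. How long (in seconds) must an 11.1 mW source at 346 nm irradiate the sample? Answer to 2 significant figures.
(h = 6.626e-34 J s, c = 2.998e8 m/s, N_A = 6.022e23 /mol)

Product: 22.7 μmol = 2.27e-5 mol.
Photons that must be absorbed: 2.27e-5 / 0.397 = 5.718e-5 mol.
Incident photons needed: 5.718e-5 / 0.384 = 1.489e-4 mol.
Photon energy: hc/λ = 5.741e-19 J; per mole, 3.457e5 J mol⁻¹.
Energy required: 1.489e-4 × 3.457e5 = 51.47 J.
Time: 51.47 J / 0.0111 W = 4600 s.

t ≈ 4600 s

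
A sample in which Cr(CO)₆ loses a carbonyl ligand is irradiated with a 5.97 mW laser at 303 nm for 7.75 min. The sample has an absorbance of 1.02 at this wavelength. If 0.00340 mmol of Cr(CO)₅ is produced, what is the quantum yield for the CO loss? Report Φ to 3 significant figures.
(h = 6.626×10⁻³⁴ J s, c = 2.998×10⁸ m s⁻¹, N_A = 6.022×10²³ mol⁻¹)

Product: 0.00340 mmol = 3.40×10⁻⁶ mol.
Photon energy at 303 nm: hc/λ = (6.626×10⁻³⁴)(2.998×10⁸)/(303×10⁻⁹) = 6.556×10⁻¹⁹ J.
Energy delivered: (5.97 mW)(465 s) = 2.776 J.
Photons incident: 2.776 / 6.556×10⁻¹⁹ = 4.234×10¹⁸, i.e. 4.234×10¹⁸/6.022×10²³ = 7.031×10⁻⁶ mol.
Fraction absorbed: 1 − 10^(−1.02) = 0.9045.
Photons absorbed: 0.9045 × 7.031×10⁻⁶ = 6.360×10⁻⁶ mol.
Φ = 3.40×10⁻⁶ mol / 6.360×10⁻⁶ mol photons = 0.535.

Φ = 0.535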